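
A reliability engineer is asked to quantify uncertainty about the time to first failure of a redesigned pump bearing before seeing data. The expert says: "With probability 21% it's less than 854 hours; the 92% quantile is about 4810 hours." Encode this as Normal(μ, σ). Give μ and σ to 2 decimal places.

For Normal(μ,σ), the p-quantile is μ + z_p·σ. Here z_{0.21} = -0.8064, z_{0.92} = 1.405.
So 854 = μ − 0.8064σ and 4810 = μ + 1.405σ.
Subtracting: σ = (4810 − 854)/(1.405 − (-0.8064)) = 1788.84.
Then μ = 854 − (-0.8064)·1788.84 = 2296.56.

μ = 2296.56, σ = 1788.84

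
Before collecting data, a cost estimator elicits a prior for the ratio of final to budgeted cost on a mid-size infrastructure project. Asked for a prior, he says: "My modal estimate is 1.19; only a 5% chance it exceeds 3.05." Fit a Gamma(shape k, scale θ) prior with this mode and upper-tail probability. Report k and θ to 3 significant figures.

Gamma(k,θ) with k>1 has mode (k−1)θ, so θ = 1.19/(k−1).
Need P(X < 3.05) = 0.95 with θ tied to k this way. Start at k = 2, θ = 1.19: P(X<3.05) ≈ 0.725.
Too low — raise k to concentrate. Iterating converges to k ≈ 4.06.
Then θ = 1.19/(4.06−1) ≈ 0.389.

k ≈ 4.06, θ ≈ 0.389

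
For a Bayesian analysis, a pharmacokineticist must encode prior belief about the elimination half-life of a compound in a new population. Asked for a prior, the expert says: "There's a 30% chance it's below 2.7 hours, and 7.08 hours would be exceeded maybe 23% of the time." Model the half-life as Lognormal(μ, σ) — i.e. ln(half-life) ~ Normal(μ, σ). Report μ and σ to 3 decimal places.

μ ≈ 1.393, σ ≈ 0.763

If T ~ Lognormal(μ,σ) then ln T ~ Normal(μ,σ), so the p-quantile of ln T is μ + z_p·σ.
ln(2.7) = 0.9933 and ln(7.08) = 1.957; z_{0.3} = -0.5244, z_{0.77} = 0.7388.
σ = (1.957 − 0.9933)/(0.7388 − (-0.5244)) = 0.763.
μ = 0.9933 − (-0.5244)·0.763 = 1.393.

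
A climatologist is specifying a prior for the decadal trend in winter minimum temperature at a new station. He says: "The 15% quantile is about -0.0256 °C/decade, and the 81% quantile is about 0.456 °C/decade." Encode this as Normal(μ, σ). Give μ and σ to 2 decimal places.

The p-quantile of Normal(μ,σ) is μ + z_p·σ, with z_{0.15} = -1.036 and z_{0.81} = 0.8779.
Eliminate σ: μ = (z₂·x₁ − z₁·x₂)/(z₂ − z₁) = (0.8779·-0.0256 − (-1.036)·0.456)/1.914 = 0.24.
Then σ = (x₂ − x₁)/(z₂ − z₁) = (0.456 − -0.0256)/1.914 = 0.25.

μ = 0.24, σ = 0.25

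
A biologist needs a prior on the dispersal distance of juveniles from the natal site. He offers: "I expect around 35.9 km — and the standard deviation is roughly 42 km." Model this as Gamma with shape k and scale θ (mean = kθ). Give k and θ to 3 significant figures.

For Gamma(k, scale θ): mean = kθ, variance = kθ², so CV = 1/√k.
CV = SD/mean = 42/35.9 = 1.17, hence k = 1/CV² = 0.731.
Then θ = mean/k = 35.9/0.731 = 49.1.

k ≈ 0.731, θ ≈ 49.1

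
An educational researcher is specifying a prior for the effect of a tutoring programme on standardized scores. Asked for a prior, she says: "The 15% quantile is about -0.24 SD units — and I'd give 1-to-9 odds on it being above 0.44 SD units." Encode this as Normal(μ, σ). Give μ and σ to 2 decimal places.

μ = 0.06, σ = 0.29

The p-quantile of Normal(μ,σ) is μ + z_p·σ, with z_{0.15} = -1.036 and z_{0.9} = 1.282.
Eliminate σ: μ = (z₂·x₁ − z₁·x₂)/(z₂ − z₁) = (1.282·-0.24 − (-1.036)·0.44)/2.318 = 0.06.
Then σ = (x₂ − x₁)/(z₂ − z₁) = (0.44 − -0.24)/2.318 = 0.29.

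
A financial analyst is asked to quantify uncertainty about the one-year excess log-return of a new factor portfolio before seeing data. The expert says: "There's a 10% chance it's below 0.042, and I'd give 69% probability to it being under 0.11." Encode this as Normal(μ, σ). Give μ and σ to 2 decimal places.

μ = 0.09, σ = 0.04

The p-quantile of Normal(μ,σ) is μ + z_p·σ, with z_{0.1} = -1.282 and z_{0.69} = 0.4959.
Eliminate σ: μ = (z₂·x₁ − z₁·x₂)/(z₂ − z₁) = (0.4959·0.042 − (-1.282)·0.11)/1.777 = 0.09.
Then σ = (x₂ − x₁)/(z₂ − z₁) = (0.11 − 0.042)/1.777 = 0.04.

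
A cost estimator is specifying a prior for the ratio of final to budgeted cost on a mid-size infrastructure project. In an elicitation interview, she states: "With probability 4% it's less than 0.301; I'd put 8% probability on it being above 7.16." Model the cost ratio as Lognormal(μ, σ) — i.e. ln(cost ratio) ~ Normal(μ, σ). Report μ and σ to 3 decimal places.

μ ≈ 0.557, σ ≈ 1.004

If T ~ Lognormal(μ,σ) then ln T ~ Normal(μ,σ), so the p-quantile of ln T is μ + z_p·σ.
ln(0.301) = -1.201 and ln(7.16) = 1.969; z_{0.04} = -1.751, z_{0.92} = 1.405.
σ = (1.969 − -1.201)/(1.405 − (-1.751)) = 1.004.
μ = -1.201 − (-1.751)·1.004 = 0.557.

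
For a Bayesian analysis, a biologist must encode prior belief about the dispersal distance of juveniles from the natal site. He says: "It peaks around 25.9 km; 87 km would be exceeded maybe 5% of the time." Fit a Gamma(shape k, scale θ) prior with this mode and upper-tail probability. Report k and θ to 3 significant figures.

Gamma(k,θ) with k>1 has mode (k−1)θ, so θ = 25.9/(k−1).
Need P(X < 87) = 0.95 with θ tied to k this way. Start at k = 2, θ = 25.9: P(X<87) ≈ 0.848.
Too low — raise k to concentrate. Iterating converges to k ≈ 2.77.
Then θ = 25.9/(2.77−1) ≈ 14.6.

k ≈ 2.77, θ ≈ 14.6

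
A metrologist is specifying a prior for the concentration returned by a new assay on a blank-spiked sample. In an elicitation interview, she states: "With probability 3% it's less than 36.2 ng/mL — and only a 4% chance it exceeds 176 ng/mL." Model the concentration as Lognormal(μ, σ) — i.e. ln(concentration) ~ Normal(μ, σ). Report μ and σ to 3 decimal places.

μ ≈ 4.408, σ ≈ 0.435

If T ~ Lognormal(μ,σ) then ln T ~ Normal(μ,σ), so the p-quantile of ln T is μ + z_p·σ.
ln(36.2) = 3.589 and ln(176) = 5.17; z_{0.03} = -1.881, z_{0.96} = 1.751.
σ = (5.17 − 3.589)/(1.751 − (-1.881)) = 0.435.
μ = 3.589 − (-1.881)·0.435 = 4.408.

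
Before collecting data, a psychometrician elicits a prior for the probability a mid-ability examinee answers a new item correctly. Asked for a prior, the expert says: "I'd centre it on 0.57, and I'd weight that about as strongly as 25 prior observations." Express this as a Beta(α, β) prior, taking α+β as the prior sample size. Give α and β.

α = 14.25, β = 10.75

Under the effective-sample-size interpretation, Beta(α, β) has prior mean α/(α+β) and prior sample size α+β.
So α+β = 25 and α/(α+β) = 0.57, giving α = 0.57·25 = 14.25 and β = 25 − 14.25 = 10.75.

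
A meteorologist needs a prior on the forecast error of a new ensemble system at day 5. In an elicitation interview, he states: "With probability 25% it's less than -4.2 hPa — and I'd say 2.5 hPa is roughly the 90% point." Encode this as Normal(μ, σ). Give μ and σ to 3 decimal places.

μ = -1.890, σ = 3.425

The p-quantile of Normal(μ,σ) is μ + z_p·σ, with z_{0.25} = -0.6745 and z_{0.9} = 1.282.
Eliminate σ: μ = (z₂·x₁ − z₁·x₂)/(z₂ − z₁) = (1.282·-4.2 − (-0.6745)·2.5)/1.956 = -1.890.
Then σ = (x₂ − x₁)/(z₂ − z₁) = (2.5 − -4.2)/1.956 = 3.425.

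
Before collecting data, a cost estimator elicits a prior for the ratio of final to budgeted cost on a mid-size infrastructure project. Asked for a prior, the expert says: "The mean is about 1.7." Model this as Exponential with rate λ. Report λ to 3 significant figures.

Exponential mean = 1/λ, so λ = 1/1.7 = 0.588.

λ ≈ 0.588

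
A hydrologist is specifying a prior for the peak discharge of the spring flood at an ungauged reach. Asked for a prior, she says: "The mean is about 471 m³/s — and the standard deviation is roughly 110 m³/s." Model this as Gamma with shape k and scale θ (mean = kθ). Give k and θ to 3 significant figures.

k ≈ 18.3, θ ≈ 25.7

For Gamma(k, scale θ): mean = kθ, variance = kθ², so CV = 1/√k.
CV = SD/mean = 110/471 = 0.2335, hence k = 1/CV² = 18.3.
Then θ = mean/k = 471/18.3 = 25.7.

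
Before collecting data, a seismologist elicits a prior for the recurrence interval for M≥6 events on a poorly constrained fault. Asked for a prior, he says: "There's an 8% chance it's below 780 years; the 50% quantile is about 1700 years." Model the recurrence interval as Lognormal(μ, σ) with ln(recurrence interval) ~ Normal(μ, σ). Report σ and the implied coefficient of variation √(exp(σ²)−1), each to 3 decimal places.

If T ~ Lognormal(μ,σ) then ln T ~ Normal(μ,σ), so the p-quantile of ln T is μ + z_p·σ.
ln(780) = 6.659 and ln(1700) = 7.438; z_{0.08} = -1.405, z_{0.5} = 0.
σ = (7.438 − 6.659)/(0 − (-1.405)) = 0.554.
μ = 6.659 − (-1.405)·0.554 = 7.438.
CV = √(exp(σ²)−1) = √(exp(0.3075)−1) = 0.600.

σ ≈ 0.554, CV ≈ 0.600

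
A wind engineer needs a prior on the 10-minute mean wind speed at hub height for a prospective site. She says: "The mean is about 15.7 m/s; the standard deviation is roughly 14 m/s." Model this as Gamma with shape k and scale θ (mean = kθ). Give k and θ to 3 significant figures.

k ≈ 1.26, θ ≈ 12.5

For Gamma(k, scale θ): mean = kθ, variance = kθ², so CV = 1/√k.
CV = SD/mean = 14/15.7 = 0.8917, hence k = 1/CV² = 1.26.
Then θ = mean/k = 15.7/1.26 = 12.5.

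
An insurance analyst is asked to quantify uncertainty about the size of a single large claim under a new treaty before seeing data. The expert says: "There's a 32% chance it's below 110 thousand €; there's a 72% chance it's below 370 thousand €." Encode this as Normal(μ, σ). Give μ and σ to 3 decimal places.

μ = 225.752, σ = 247.492

The p-quantile of Normal(μ,σ) is μ + z_p·σ, with z_{0.32} = -0.4677 and z_{0.72} = 0.5828.
Eliminate σ: μ = (z₂·x₁ − z₁·x₂)/(z₂ − z₁) = (0.5828·110 − (-0.4677)·370)/1.051 = 225.752.
Then σ = (x₂ − x₁)/(z₂ − z₁) = (370 − 110)/1.051 = 247.492.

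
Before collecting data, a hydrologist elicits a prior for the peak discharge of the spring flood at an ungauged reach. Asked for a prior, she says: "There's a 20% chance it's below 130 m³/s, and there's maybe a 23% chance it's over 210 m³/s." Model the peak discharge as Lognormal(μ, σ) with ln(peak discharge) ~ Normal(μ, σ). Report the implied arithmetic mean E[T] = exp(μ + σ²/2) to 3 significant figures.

If T ~ Lognormal(μ,σ) then ln T ~ Normal(μ,σ), so the p-quantile of ln T is μ + z_p·σ.
ln(130) = 4.868 and ln(210) = 5.347; z_{0.2} = -0.8416, z_{0.77} = 0.7388.
σ = (5.347 − 4.868)/(0.7388 − (-0.8416)) = 0.303.
μ = 4.868 − (-0.8416)·0.303 = 5.123.
E[T] = exp(μ + σ²/2) = exp(5.123 + 0.0460) = 176 m³/s.

E[T] ≈ 176 m³/s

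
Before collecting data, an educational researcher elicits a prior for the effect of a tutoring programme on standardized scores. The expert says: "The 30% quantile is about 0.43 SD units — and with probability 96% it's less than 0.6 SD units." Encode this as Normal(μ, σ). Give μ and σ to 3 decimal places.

μ = 0.469, σ = 0.075

The p-quantile of Normal(μ,σ) is μ + z_p·σ, with z_{0.3} = -0.5244 and z_{0.96} = 1.751.
Eliminate σ: μ = (z₂·x₁ − z₁·x₂)/(z₂ − z₁) = (1.751·0.43 − (-0.5244)·0.6)/2.275 = 0.469.
Then σ = (x₂ − x₁)/(z₂ − z₁) = (0.6 − 0.43)/2.275 = 0.075.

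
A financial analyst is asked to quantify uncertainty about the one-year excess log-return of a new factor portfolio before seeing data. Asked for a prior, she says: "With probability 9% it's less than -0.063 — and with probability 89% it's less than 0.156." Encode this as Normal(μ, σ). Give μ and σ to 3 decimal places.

μ = 0.051, σ = 0.085

The p-quantile of Normal(μ,σ) is μ + z_p·σ, with z_{0.09} = -1.341 and z_{0.89} = 1.227.
Eliminate σ: μ = (z₂·x₁ − z₁·x₂)/(z₂ − z₁) = (1.227·-0.063 − (-1.341)·0.156)/2.567 = 0.051.
Then σ = (x₂ − x₁)/(z₂ − z₁) = (0.156 − -0.063)/2.567 = 0.085.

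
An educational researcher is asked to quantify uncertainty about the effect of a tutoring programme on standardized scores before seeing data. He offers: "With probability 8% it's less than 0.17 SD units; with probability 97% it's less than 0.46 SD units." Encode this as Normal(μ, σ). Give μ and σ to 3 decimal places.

For Normal(μ,σ), the p-quantile is μ + z_p·σ. Here z_{0.08} = -1.405, z_{0.97} = 1.881.
So 0.17 = μ − 1.405σ and 0.46 = μ + 1.881σ.
Subtracting: σ = (0.46 − 0.17)/(1.881 − (-1.405)) = 0.088.
Then μ = 0.17 − (-1.405)·0.088 = 0.294.

μ = 0.294, σ = 0.088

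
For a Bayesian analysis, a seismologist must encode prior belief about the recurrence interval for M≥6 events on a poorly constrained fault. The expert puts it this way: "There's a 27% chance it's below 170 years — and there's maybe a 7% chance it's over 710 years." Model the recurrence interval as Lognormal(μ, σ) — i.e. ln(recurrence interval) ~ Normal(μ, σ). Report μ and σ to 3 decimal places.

If T ~ Lognormal(μ,σ) then ln T ~ Normal(μ,σ), so the p-quantile of ln T is μ + z_p·σ.
ln(170) = 5.136 and ln(710) = 6.565; z_{0.27} = -0.6128, z_{0.93} = 1.476.
σ = (6.565 − 5.136)/(1.476 − (-0.6128)) = 0.684.
μ = 5.136 − (-0.6128)·0.684 = 5.555.

μ ≈ 5.555, σ ≈ 0.684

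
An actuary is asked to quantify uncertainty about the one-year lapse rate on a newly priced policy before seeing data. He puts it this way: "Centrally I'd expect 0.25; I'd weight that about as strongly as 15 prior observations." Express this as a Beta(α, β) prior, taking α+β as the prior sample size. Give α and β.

Under the effective-sample-size interpretation, Beta(α, β) has prior mean α/(α+β) and prior sample size α+β.
So α+β = 15 and α/(α+β) = 0.25, giving α = 0.25·15 = 3.75 and β = 15 − 3.75 = 11.25.

α = 3.75, β = 11.25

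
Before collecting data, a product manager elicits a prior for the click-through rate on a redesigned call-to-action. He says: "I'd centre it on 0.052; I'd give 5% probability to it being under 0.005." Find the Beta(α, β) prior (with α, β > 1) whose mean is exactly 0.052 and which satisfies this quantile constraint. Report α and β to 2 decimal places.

With mean 0.052 fixed, write α = 0.052s, β = 0.948s where s = α+β.
Need P(θ < 0.005) = 0.05 under Beta(0.052s, 0.948s). Normal approximation: (q−m)/√(m(1−m)/s) ≈ z_{0.05} = -1.64, so s ≈ 0.052·0.948·(-1.64)²/(0.005−0.052)² = 60.4.
At s = 60.4: P(θ<0.005) ≈ 0.002. Adjusting to match 0.05 gives s ≈ 25.14.
So α = 0.052·25.14 ≈ 1.31, β = 0.948·25.14 ≈ 23.84.

α ≈ 1.31, β ≈ 23.84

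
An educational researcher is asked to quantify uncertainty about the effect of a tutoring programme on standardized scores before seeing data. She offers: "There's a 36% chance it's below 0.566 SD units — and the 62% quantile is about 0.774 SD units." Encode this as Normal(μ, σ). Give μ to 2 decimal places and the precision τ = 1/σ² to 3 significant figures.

The p-quantile of Normal(μ,σ) is μ + z_p·σ, with z_{0.36} = -0.3585 and z_{0.62} = 0.3055.
Eliminate σ: μ = (z₂·x₁ − z₁·x₂)/(z₂ − z₁) = (0.3055·0.566 − (-0.3585)·0.774)/0.6639 = 0.68.
Then σ = (x₂ − x₁)/(z₂ − z₁) = (0.774 − 0.566)/0.6639 = 0.31.
Precision τ = 1/σ² = 1/0.3133² = 10.2.

μ = 0.68, τ = 10.2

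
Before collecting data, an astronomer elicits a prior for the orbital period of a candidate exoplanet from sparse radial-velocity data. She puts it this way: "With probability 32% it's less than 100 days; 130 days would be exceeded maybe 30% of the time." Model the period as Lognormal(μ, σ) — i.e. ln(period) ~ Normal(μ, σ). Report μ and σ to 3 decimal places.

If T ~ Lognormal(μ,σ) then ln T ~ Normal(μ,σ), so the p-quantile of ln T is μ + z_p·σ.
ln(100) = 4.605 and ln(130) = 4.868; z_{0.32} = -0.4677, z_{0.7} = 0.5244.
σ = (4.868 − 4.605)/(0.5244 − (-0.4677)) = 0.264.
μ = 4.605 − (-0.4677)·0.264 = 4.729.

μ ≈ 4.729, σ ≈ 0.264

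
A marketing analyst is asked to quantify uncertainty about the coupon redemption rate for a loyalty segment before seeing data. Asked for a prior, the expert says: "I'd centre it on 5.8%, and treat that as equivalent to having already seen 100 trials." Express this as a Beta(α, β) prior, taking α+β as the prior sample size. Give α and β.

α = 5.8, β = 94.2

Under the effective-sample-size interpretation, Beta(α, β) has prior mean α/(α+β) and prior sample size α+β.
So α+β = 100 and α/(α+β) = 0.058, giving α = 0.058·100 = 5.8 and β = 100 − 5.8 = 94.2.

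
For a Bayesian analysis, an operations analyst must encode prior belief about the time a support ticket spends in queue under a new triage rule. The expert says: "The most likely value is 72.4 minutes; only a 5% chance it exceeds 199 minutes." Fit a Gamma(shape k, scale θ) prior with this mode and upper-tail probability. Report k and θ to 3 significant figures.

Gamma(k,θ) with k>1 has mode (k−1)θ, so θ = 72.4/(k−1).
Need P(X < 199) = 0.95 with θ tied to k this way. Start at k = 2, θ = 72.4: P(X<199) ≈ 0.760.
Too low — raise k to concentrate. Iterating converges to k ≈ 3.62.
Then θ = 72.4/(3.62−1) ≈ 27.6.

k ≈ 3.62, θ ≈ 27.6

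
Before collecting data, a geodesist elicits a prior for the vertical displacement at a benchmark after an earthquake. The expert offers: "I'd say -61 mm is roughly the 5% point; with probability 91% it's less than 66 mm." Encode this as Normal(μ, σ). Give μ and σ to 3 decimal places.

μ = 8.968, σ = 42.537

For Normal(μ,σ), the p-quantile is μ + z_p·σ. Here z_{0.05} = -1.645, z_{0.91} = 1.341.
So -61 = μ − 1.645σ and 66 = μ + 1.341σ.
Subtracting: σ = (66 − -61)/(1.341 − (-1.645)) = 42.537.
Then μ = -61 − (-1.645)·42.537 = 8.968.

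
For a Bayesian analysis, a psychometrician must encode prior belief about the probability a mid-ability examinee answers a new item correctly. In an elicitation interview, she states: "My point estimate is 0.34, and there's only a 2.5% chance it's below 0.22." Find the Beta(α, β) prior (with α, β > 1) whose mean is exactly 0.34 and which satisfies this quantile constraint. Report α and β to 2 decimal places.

α ≈ 18.02, β ≈ 34.99

With mean 0.34 fixed, write α = 0.34s, β = 0.66s where s = α+β.
Need P(θ < 0.22) = 0.025 under Beta(0.34s, 0.66s). Normal approximation: (q−m)/√(m(1−m)/s) ≈ z_{0.025} = -1.96, so s ≈ 0.34·0.66·(-1.96)²/(0.22−0.34)² = 59.9.
At s = 59.9: P(θ<0.22) ≈ 0.018. Adjusting to match 0.025 gives s ≈ 53.01.
So α = 0.34·53.01 ≈ 18.02, β = 0.66·53.01 ≈ 34.99.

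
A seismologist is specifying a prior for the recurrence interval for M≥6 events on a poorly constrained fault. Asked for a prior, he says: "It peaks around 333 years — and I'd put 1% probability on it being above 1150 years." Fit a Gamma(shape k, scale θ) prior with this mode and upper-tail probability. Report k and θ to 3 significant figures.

Gamma(k,θ) with k>1 has mode (k−1)θ, so θ = 333/(k−1).
Need P(X < 1150) = 0.99 with θ tied to k this way. Start at k = 2, θ = 333: P(X<1150) ≈ 0.859.
Too low — raise k to concentrate. Iterating converges to k ≈ 3.83.
Then θ = 333/(3.83−1) ≈ 118.

k ≈ 3.83, θ ≈ 118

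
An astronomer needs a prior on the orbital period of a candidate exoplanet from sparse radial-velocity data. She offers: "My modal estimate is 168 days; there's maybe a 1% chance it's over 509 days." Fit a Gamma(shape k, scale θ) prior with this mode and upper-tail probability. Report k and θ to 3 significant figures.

Gamma(k,θ) with k>1 has mode (k−1)θ, so θ = 168/(k−1).
Need P(X < 509) = 0.99 with θ tied to k this way. Start at k = 2, θ = 168: P(X<509) ≈ 0.805.
Too low — raise k to concentrate. Iterating converges to k ≈ 4.66.
Then θ = 168/(4.66−1) ≈ 46.

k ≈ 4.66, θ ≈ 46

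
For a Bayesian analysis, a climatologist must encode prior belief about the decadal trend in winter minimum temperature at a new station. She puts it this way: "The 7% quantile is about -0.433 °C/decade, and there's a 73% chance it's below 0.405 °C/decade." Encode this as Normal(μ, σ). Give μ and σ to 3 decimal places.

μ = 0.159, σ = 0.401

The p-quantile of Normal(μ,σ) is μ + z_p·σ, with z_{0.07} = -1.476 and z_{0.73} = 0.6128.
Eliminate σ: μ = (z₂·x₁ − z₁·x₂)/(z₂ − z₁) = (0.6128·-0.433 − (-1.476)·0.405)/2.089 = 0.159.
Then σ = (x₂ − x₁)/(z₂ − z₁) = (0.405 − -0.433)/2.089 = 0.401.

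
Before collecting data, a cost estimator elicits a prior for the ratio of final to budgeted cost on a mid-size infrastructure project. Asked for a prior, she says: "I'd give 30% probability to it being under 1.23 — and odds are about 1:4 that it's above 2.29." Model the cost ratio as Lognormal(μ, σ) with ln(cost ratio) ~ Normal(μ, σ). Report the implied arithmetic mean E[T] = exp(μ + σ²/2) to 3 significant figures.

E[T] ≈ 1.73

If T ~ Lognormal(μ,σ) then ln T ~ Normal(μ,σ), so the p-quantile of ln T is μ + z_p·σ.
ln(1.23) = 0.207 and ln(2.29) = 0.8286; z_{0.3} = -0.5244, z_{0.8} = 0.8416.
σ = (0.8286 − 0.207)/(0.8416 − (-0.5244)) = 0.455.
μ = 0.207 − (-0.5244)·0.455 = 0.446.
E[T] = exp(μ + σ²/2) = exp(0.446 + 0.1035) = 1.73.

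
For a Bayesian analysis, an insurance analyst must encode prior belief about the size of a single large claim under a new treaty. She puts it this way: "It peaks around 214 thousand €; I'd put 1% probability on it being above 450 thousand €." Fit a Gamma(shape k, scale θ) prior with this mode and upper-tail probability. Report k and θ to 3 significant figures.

Gamma(k,θ) with k>1 has mode (k−1)θ, so θ = 214/(k−1).
Need P(X < 450) = 0.99 with θ tied to k this way. Start at k = 2, θ = 214: P(X<450) ≈ 0.621.
Too low — raise k to concentrate. Iterating converges to k ≈ 9.81.
Then θ = 214/(9.81−1) ≈ 24.3.

k ≈ 9.81, θ ≈ 24.3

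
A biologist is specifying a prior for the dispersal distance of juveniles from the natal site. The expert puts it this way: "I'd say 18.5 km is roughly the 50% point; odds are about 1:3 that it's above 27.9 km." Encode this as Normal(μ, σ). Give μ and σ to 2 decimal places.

μ = 18.50, σ = 13.94

The p-quantile of Normal(μ,σ) is μ + z_p·σ, with z_{0.5} = 0 and z_{0.75} = 0.6745.
Eliminate σ: μ = (z₂·x₁ − z₁·x₂)/(z₂ − z₁) = (0.6745·18.5 − (0)·27.9)/0.6745 = 18.50.
Then σ = (x₂ − x₁)/(z₂ − z₁) = (27.9 − 18.5)/0.6745 = 13.94.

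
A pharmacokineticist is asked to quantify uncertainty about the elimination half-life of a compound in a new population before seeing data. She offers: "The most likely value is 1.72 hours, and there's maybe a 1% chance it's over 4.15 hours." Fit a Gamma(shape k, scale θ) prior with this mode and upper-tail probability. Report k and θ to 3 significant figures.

k ≈ 7.1, θ ≈ 0.282

Gamma(k,θ) with k>1 has mode (k−1)θ, so θ = 1.72/(k−1).
Need P(X < 4.15) = 0.99 with θ tied to k this way. Start at k = 2, θ = 1.72: P(X<4.15) ≈ 0.694.
Too low — raise k to concentrate. Iterating converges to k ≈ 7.1.
Then θ = 1.72/(7.1−1) ≈ 0.282.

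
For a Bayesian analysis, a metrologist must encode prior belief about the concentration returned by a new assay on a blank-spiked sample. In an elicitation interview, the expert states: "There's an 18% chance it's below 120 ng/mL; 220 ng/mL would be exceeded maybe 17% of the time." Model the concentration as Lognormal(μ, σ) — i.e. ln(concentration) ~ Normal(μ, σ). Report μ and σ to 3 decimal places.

μ ≈ 5.084, σ ≈ 0.324

If T ~ Lognormal(μ,σ) then ln T ~ Normal(μ,σ), so the p-quantile of ln T is μ + z_p·σ.
ln(120) = 4.787 and ln(220) = 5.394; z_{0.18} = -0.9154, z_{0.83} = 0.9542.
σ = (5.394 − 4.787)/(0.9542 − (-0.9154)) = 0.324.
μ = 4.787 − (-0.9154)·0.324 = 5.084.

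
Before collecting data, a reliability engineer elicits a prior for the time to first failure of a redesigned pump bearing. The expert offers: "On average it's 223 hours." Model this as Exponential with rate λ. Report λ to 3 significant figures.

λ ≈ 0.00448

Exponential mean = 1/λ, so λ = 1/223.0 = 0.00448.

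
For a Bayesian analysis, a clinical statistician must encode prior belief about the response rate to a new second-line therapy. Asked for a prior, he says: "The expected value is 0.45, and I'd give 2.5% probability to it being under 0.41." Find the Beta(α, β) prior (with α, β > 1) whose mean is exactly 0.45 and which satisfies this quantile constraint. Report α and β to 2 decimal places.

With mean 0.45 fixed, write α = 0.45s, β = 0.55s where s = α+β.
Need P(θ < 0.41) = 0.025 under Beta(0.45s, 0.55s). Normal approximation: (q−m)/√(m(1−m)/s) ≈ z_{0.025} = -1.96, so s ≈ 0.45·0.55·(-1.96)²/(0.41−0.45)² = 594.2.
At s = 594.2: P(θ<0.41) ≈ 0.024. Adjusting to match 0.025 gives s ≈ 588.04.
So α = 0.45·588.04 ≈ 264.62, β = 0.55·588.04 ≈ 323.42.

α ≈ 264.62, β ≈ 323.42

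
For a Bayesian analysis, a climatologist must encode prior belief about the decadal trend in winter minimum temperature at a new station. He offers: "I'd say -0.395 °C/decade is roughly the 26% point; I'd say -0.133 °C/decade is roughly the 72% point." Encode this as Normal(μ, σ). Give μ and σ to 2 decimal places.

μ = -0.26, σ = 0.21

For Normal(μ,σ), the p-quantile is μ + z_p·σ. Here z_{0.26} = -0.6433, z_{0.72} = 0.5828.
So -0.395 = μ − 0.6433σ and -0.133 = μ + 0.5828σ.
Subtracting: σ = (-0.133 − -0.395)/(0.5828 − (-0.6433)) = 0.21.
Then μ = -0.395 − (-0.6433)·0.21 = -0.26.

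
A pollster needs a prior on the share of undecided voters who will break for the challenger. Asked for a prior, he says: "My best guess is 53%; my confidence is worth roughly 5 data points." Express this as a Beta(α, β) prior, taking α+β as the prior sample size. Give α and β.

α = 2.65, β = 2.35

Under the effective-sample-size interpretation, Beta(α, β) has prior mean α/(α+β) and prior sample size α+β.
So α+β = 5 and α/(α+β) = 0.53, giving α = 0.53·5 = 2.65 and β = 5 − 2.65 = 2.35.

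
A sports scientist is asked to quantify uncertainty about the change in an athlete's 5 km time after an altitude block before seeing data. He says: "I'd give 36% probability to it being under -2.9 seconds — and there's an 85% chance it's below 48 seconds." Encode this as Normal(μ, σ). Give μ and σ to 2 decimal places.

μ = 10.18, σ = 36.49

The p-quantile of Normal(μ,σ) is μ + z_p·σ, with z_{0.36} = -0.3585 and z_{0.85} = 1.036.
Eliminate σ: μ = (z₂·x₁ − z₁·x₂)/(z₂ − z₁) = (1.036·-2.9 − (-0.3585)·48)/1.395 = 10.18.
Then σ = (x₂ − x₁)/(z₂ − z₁) = (48 − -2.9)/1.395 = 36.49.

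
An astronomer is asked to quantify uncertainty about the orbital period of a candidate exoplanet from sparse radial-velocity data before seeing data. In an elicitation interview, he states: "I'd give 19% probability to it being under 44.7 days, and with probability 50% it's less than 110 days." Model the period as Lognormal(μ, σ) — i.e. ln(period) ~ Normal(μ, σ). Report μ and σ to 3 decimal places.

If T ~ Lognormal(μ,σ) then ln T ~ Normal(μ,σ), so the p-quantile of ln T is μ + z_p·σ.
ln(44.7) = 3.8 and ln(110) = 4.7; z_{0.19} = -0.8779, z_{0.5} = 0.
σ = (4.7 − 3.8)/(0 − (-0.8779)) = 1.026.
μ = 3.8 − (-0.8779)·1.026 = 4.700.

μ ≈ 4.700, σ ≈ 1.026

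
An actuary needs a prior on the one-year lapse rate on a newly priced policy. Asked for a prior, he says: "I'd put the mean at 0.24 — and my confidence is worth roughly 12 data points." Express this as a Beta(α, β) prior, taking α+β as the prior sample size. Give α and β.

α = 2.88, β = 9.12

Under the effective-sample-size interpretation, Beta(α, β) has prior mean α/(α+β) and prior sample size α+β.
So α+β = 12 and α/(α+β) = 0.24, giving α = 0.24·12 = 2.88 and β = 12 − 2.88 = 9.12.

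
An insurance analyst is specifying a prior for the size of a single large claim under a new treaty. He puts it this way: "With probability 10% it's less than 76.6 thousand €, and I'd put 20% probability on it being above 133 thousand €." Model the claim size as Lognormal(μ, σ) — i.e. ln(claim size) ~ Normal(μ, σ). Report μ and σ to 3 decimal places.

If T ~ Lognormal(μ,σ) then ln T ~ Normal(μ,σ), so the p-quantile of ln T is μ + z_p·σ.
ln(76.6) = 4.339 and ln(133) = 4.89; z_{0.1} = -1.282, z_{0.8} = 0.8416.
σ = (4.89 − 4.339)/(0.8416 − (-1.282)) = 0.260.
μ = 4.339 − (-1.282)·0.260 = 4.672.

μ ≈ 4.672, σ ≈ 0.260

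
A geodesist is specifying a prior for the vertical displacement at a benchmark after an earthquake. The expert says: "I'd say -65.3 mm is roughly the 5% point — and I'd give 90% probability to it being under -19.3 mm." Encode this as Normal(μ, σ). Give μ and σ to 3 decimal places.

μ = -39.445, σ = 15.719

For Normal(μ,σ), the p-quantile is μ + z_p·σ. Here z_{0.05} = -1.645, z_{0.9} = 1.282.
So -65.3 = μ − 1.645σ and -19.3 = μ + 1.282σ.
Subtracting: σ = (-19.3 − -65.3)/(1.282 − (-1.645)) = 15.719.
Then μ = -65.3 − (-1.645)·15.719 = -39.445.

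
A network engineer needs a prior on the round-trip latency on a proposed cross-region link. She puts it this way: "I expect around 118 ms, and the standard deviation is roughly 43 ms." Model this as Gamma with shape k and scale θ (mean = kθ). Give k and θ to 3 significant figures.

k ≈ 7.53, θ ≈ 15.7

For Gamma(k, scale θ): mean = kθ, variance = kθ², so CV = 1/√k.
CV = SD/mean = 43/118 = 0.3644, hence k = 1/CV² = 7.53.
Then θ = mean/k = 118/7.53 = 15.7.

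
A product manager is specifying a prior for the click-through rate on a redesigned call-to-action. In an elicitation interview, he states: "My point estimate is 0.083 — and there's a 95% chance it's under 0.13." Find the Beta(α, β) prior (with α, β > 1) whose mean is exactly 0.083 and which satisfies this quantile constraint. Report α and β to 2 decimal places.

With mean 0.083 fixed, write α = 0.083s, β = 0.917s where s = α+β.
Need P(θ < 0.13) = 0.95 under Beta(0.083s, 0.917s). Normal approximation: (q−m)/√(m(1−m)/s) ≈ z_{0.95} = 1.64, so s ≈ 0.083·0.917·(1.64)²/(0.13−0.083)² = 93.2.
At s = 93.2: P(θ<0.13) ≈ 0.937. Adjusting to match 0.95 gives s ≈ 109.94.
So α = 0.083·109.94 ≈ 9.12, β = 0.917·109.94 ≈ 100.81.

α ≈ 9.12, β ≈ 100.81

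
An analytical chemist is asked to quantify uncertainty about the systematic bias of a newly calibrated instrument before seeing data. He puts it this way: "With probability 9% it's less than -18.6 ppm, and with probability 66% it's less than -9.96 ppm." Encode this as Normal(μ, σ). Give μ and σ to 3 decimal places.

μ = -11.993, σ = 4.928

For Normal(μ,σ), the p-quantile is μ + z_p·σ. Here z_{0.09} = -1.341, z_{0.66} = 0.4125.
So -18.6 = μ − 1.341σ and -9.96 = μ + 0.4125σ.
Subtracting: σ = (-9.96 − -18.6)/(0.4125 − (-1.341)) = 4.928.
Then μ = -18.6 − (-1.341)·4.928 = -11.993.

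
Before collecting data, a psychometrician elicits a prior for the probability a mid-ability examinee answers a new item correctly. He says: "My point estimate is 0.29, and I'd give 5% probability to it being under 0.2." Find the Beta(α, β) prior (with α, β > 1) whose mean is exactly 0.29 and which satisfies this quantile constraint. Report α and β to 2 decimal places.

α ≈ 18.02, β ≈ 44.12

With mean 0.29 fixed, write α = 0.29s, β = 0.71s where s = α+β.
Need P(θ < 0.2) = 0.05 under Beta(0.29s, 0.71s). Normal approximation: (q−m)/√(m(1−m)/s) ≈ z_{0.05} = -1.64, so s ≈ 0.29·0.71·(-1.64)²/(0.2−0.29)² = 68.8.
At s = 68.8: P(θ<0.2) ≈ 0.041. Adjusting to match 0.05 gives s ≈ 62.14.
So α = 0.29·62.14 ≈ 18.02, β = 0.71·62.14 ≈ 44.12.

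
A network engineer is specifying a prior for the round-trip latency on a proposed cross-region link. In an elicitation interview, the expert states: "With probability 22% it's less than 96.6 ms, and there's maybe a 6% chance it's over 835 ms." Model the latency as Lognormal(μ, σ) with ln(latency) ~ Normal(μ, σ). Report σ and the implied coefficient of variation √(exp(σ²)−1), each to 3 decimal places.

σ ≈ 0.927, CV ≈ 1.167

If T ~ Lognormal(μ,σ) then ln T ~ Normal(μ,σ), so the p-quantile of ln T is μ + z_p·σ.
ln(96.6) = 4.571 and ln(835) = 6.727; z_{0.22} = -0.7722, z_{0.94} = 1.555.
σ = (6.727 − 4.571)/(1.555 − (-0.7722)) = 0.927.
μ = 4.571 − (-0.7722)·0.927 = 5.286.
CV = √(exp(σ²)−1) = √(exp(0.8591)−1) = 1.167.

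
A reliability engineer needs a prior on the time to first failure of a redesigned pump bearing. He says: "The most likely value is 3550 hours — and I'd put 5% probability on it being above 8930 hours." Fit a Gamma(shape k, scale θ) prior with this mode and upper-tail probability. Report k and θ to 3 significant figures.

k ≈ 4.19, θ ≈ 1110

Gamma(k,θ) with k>1 has mode (k−1)θ, so θ = 3550/(k−1).
Need P(X < 8930) = 0.95 with θ tied to k this way. Start at k = 2, θ = 3550: P(X<8930) ≈ 0.716.
Too low — raise k to concentrate. Iterating converges to k ≈ 4.19.
Then θ = 3550/(4.19−1) ≈ 1110.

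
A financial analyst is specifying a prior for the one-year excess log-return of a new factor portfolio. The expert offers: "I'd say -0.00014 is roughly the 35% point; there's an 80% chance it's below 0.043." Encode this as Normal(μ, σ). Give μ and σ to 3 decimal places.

For Normal(μ,σ), the p-quantile is μ + z_p·σ. Here z_{0.35} = -0.3853, z_{0.8} = 0.8416.
So -0.00014 = μ − 0.3853σ and 0.043 = μ + 0.8416σ.
Subtracting: σ = (0.043 − -0.00014)/(0.8416 − (-0.3853)) = 0.035.
Then μ = -0.00014 − (-0.3853)·0.035 = 0.013.

μ = 0.013, σ = 0.035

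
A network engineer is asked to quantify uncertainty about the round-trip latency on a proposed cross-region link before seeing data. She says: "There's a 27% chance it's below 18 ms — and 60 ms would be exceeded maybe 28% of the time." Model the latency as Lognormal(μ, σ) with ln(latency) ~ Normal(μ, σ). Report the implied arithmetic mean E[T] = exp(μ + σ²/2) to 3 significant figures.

E[T] ≈ 55.4 ms

If T ~ Lognormal(μ,σ) then ln T ~ Normal(μ,σ), so the p-quantile of ln T is μ + z_p·σ.
ln(18) = 2.89 and ln(60) = 4.094; z_{0.27} = -0.6128, z_{0.72} = 0.5828.
σ = (4.094 − 2.89)/(0.5828 − (-0.6128)) = 1.007.
μ = 2.89 − (-0.6128)·1.007 = 3.507.
E[T] = exp(μ + σ²/2) = exp(3.507 + 0.5070) = 55.4 ms.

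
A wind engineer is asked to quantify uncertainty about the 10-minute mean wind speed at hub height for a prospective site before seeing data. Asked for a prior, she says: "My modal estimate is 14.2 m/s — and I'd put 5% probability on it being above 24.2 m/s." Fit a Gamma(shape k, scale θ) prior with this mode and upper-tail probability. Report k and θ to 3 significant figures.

Gamma(k,θ) with k>1 has mode (k−1)θ, so θ = 14.2/(k−1).
Need P(X < 24.2) = 0.95 with θ tied to k this way. Start at k = 2, θ = 14.2: P(X<24.2) ≈ 0.508.
Too low — raise k to concentrate. Iterating converges to k ≈ 10.8.
Then θ = 14.2/(10.8−1) ≈ 1.45.

k ≈ 10.8, θ ≈ 1.45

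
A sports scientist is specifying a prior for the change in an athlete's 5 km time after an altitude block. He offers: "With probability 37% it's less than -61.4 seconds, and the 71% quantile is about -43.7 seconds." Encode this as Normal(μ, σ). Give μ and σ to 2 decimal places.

The p-quantile of Normal(μ,σ) is μ + z_p·σ, with z_{0.37} = -0.3319 and z_{0.71} = 0.5534.
Eliminate σ: μ = (z₂·x₁ − z₁·x₂)/(z₂ − z₁) = (0.5534·-61.4 − (-0.3319)·-43.7)/0.8852 = -54.76.
Then σ = (x₂ − x₁)/(z₂ − z₁) = (-43.7 − -61.4)/0.8852 = 19.99.

μ = -54.76, σ = 19.99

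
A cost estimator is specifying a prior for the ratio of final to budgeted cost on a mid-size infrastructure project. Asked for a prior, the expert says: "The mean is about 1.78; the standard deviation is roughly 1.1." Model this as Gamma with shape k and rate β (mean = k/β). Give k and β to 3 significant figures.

For Gamma(k, rate β): mean = k/β, variance = k/β², so CV = 1/√k.
CV = SD/mean = 1.1/1.78 = 0.618, hence k = 1/CV² = 2.62.
Then β = k/mean = 2.62/1.78 = 1.47.

k ≈ 2.62, β ≈ 1.47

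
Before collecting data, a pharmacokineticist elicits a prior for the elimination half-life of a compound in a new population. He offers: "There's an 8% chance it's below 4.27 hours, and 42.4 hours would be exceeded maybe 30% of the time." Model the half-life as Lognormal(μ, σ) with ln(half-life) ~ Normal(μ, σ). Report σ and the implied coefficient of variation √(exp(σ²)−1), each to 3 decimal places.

If T ~ Lognormal(μ,σ) then ln T ~ Normal(μ,σ), so the p-quantile of ln T is μ + z_p·σ.
ln(4.27) = 1.452 and ln(42.4) = 3.747; z_{0.08} = -1.405, z_{0.7} = 0.5244.
σ = (3.747 − 1.452)/(0.5244 − (-1.405)) = 1.190.
μ = 1.452 − (-1.405)·1.190 = 3.123.
CV = √(exp(σ²)−1) = √(exp(1.4154)−1) = 1.766.

σ ≈ 1.190, CV ≈ 1.766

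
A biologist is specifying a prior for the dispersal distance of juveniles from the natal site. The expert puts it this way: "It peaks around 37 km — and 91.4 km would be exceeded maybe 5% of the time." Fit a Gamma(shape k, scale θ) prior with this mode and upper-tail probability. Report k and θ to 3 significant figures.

k ≈ 4.33, θ ≈ 11.1

Gamma(k,θ) with k>1 has mode (k−1)θ, so θ = 37/(k−1).
Need P(X < 91.4) = 0.95 with θ tied to k this way. Start at k = 2, θ = 37: P(X<91.4) ≈ 0.707.
Too low — raise k to concentrate. Iterating converges to k ≈ 4.33.
Then θ = 37/(4.33−1) ≈ 11.1.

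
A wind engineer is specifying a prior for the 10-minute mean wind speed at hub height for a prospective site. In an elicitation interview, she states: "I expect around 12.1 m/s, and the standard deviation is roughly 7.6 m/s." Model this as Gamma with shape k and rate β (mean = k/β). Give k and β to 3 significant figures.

For Gamma(k, rate β): mean = k/β, variance = k/β², so CV = 1/√k.
CV = SD/mean = 7.6/12.1 = 0.6281, hence k = 1/CV² = 2.53.
Then β = k/mean = 2.53/12.1 = 0.209.

k ≈ 2.53, β ≈ 0.209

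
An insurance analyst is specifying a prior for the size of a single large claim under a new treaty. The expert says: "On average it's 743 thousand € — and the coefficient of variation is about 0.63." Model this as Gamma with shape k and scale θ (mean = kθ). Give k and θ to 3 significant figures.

For Gamma(k, scale θ): mean = kθ, variance = kθ², so CV = 1/√k.
CV = 0.63, hence k = 1/CV² = 2.52.
Then θ = mean/k = 743/2.52 = 295.

k ≈ 2.52, θ ≈ 295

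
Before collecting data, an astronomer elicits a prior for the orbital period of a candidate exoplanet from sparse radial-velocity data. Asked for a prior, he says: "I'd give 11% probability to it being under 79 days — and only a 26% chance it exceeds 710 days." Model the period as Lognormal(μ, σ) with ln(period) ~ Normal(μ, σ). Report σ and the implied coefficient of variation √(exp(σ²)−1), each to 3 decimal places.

σ ≈ 1.174, CV ≈ 1.724

If T ~ Lognormal(μ,σ) then ln T ~ Normal(μ,σ), so the p-quantile of ln T is μ + z_p·σ.
ln(79) = 4.369 and ln(710) = 6.565; z_{0.11} = -1.227, z_{0.74} = 0.6433.
σ = (6.565 − 4.369)/(0.6433 − (-1.227)) = 1.174.
μ = 4.369 − (-1.227)·1.174 = 5.810.
CV = √(exp(σ²)−1) = √(exp(1.3790)−1) = 1.724.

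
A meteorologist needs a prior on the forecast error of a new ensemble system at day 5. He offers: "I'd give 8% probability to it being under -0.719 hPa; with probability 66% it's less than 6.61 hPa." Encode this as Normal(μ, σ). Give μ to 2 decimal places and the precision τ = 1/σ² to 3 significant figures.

μ = 4.95, τ = 0.0615

The p-quantile of Normal(μ,σ) is μ + z_p·σ, with z_{0.08} = -1.405 and z_{0.66} = 0.4125.
Eliminate σ: μ = (z₂·x₁ − z₁·x₂)/(z₂ − z₁) = (0.4125·-0.719 − (-1.405)·6.61)/1.818 = 4.95.
Then σ = (x₂ − x₁)/(z₂ − z₁) = (6.61 − -0.719)/1.818 = 4.03.
Precision τ = 1/σ² = 1/4.032² = 0.0615.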